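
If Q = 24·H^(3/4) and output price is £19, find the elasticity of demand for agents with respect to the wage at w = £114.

MP_H = (3/4)·24·H^(-1/4), so P·MP_H = w gives 342·H^(-1/4) = w.
Solving, H(w) = (342/w)^(4). This is a constant-elasticity form: H ∝ w^(−4), so ε = −4.

ε = -4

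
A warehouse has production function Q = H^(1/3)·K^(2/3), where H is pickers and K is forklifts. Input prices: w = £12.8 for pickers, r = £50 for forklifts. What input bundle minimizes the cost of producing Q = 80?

H* = 125, K* = 64

Cost minimization requires the marginal rate of technical substitution to equal the input-price ratio: MP_H/MP_K = w/r.
Here MP_H/MP_K = (1/3)·(K/H)/(2/3) = 0.5·(K/H). Setting this equal to 12.8/50 = 0.256 gives K = 0.512H.
Substituting into Q = 80: H^(1/3)·(0.512H)^(2/3) = 80.
Solving, H = 125 and K = 64.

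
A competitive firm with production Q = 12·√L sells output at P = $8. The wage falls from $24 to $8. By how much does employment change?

ΔL = 32

From P·MP_L = w with MP_L = 6·L^(-1/2), the labor demand is L(w) = (48/w)^(2).
At w = 24: L = 4. At w = 8: L = 36.
ΔL = 36 − 4 = 32.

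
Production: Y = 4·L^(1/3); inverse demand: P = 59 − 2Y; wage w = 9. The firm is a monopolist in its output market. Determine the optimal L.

Marginal revenue from the inverse demand is MR = 59 − 4Y.
The marginal product is MP_L = (4/3)·L^(-2/3).
A monopolist hires until marginal revenue product equals the wage: MR·MP_L = w.
At L, Y = 4·L^(1/3). Substituting and solving: (59 − 16·L^(1/3))·(4/3)·L^(-2/3) = 9 gives L = 8.

L* = 8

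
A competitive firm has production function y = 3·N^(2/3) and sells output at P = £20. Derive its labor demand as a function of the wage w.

N(w) = 64000/w³

MP_N = (2/3)·3·N^(-1/3) = 2·N^(-1/3).
Setting P·MP_N = w: 40·N^(-1/3) = w.
Solving for N: N^(-1/3) = w/40, so N = (40/w)^(3).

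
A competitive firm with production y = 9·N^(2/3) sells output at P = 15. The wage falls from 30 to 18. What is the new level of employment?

N* = 125

From P·MP_N = w with MP_N = 6·N^(-1/3), the labor demand is N(w) = (90/w)^(3).
At w = 30: N = 27. At w = 18: N = 125.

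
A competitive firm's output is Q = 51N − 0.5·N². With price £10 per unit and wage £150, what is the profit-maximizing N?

N* = 36

The marginal product of N is MP_N = 51 − N.
A price-taking firm hires until the value of the marginal product equals the wage: P·MP_N = w, so 10·(51 − N) = 150.
Then 51 − N = 15, giving N = 36.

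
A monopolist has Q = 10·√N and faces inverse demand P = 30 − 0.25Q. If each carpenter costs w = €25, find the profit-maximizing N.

N* = 9

Marginal revenue from the inverse demand is MR = 30 − 0.5Q.
The marginal product is MP_N = 5·N^(-1/2).
A monopolist hires until marginal revenue product equals the wage: MR·MP_N = w.
At N, Q = 10·√N. Substituting and solving: (30 − 5·√N)·5·N^(-1/2) = 25 gives N = 9.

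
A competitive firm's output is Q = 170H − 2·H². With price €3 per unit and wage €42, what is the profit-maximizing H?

H* = 39

The marginal product of H is MP_H = 170 − 4H.
A price-taking firm hires until the value of the marginal product equals the wage: P·MP_H = w, so 3·(170 − 4H) = 42.
Then 170 − 4H = 14, giving H = 39.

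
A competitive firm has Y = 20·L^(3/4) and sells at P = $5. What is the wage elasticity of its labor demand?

ε = -4

MP_L = (3/4)·20·L^(-1/4), so P·MP_L = w gives 75·L^(-1/4) = w.
Solving, L(w) = (75/w)^(4). This is a constant-elasticity form: L ∝ w^(−4), so ε = −4.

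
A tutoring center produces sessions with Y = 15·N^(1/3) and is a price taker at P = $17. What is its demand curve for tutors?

MP_N = (1/3)·15·N^(-2/3) = 5·N^(-2/3).
Setting P·MP_N = w: 85·N^(-2/3) = w.
Solving for N: N^(-2/3) = w/85, so N = (85/w)^(3/2).

N(w) = (85/w)^(3/2)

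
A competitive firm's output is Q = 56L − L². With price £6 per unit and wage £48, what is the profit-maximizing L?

L* = 24

The marginal product of L is MP_L = 56 − 2L.
A price-taking firm hires until the value of the marginal product equals the wage: P·MP_L = w, so 6·(56 − 2L) = 48.
Then 56 − 2L = 8, giving L = 24.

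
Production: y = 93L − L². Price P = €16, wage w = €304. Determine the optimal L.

L* = 37

The marginal product of L is MP_L = 93 − 2L.
A price-taking firm hires until the value of the marginal product equals the wage: P·MP_L = w, so 16·(93 − 2L) = 304.
Then 93 − 2L = 19, giving L = 37.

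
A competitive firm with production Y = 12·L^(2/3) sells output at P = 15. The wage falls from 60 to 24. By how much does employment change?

ΔL = 117

From P·MP_L = w with MP_L = 8·L^(-1/3), the labor demand is L(w) = (120/w)^(3).
At w = 60: L = 8. At w = 24: L = 125.
ΔL = 125 − 8 = 117.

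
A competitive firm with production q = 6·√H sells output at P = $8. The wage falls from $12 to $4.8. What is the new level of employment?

From P·MP_H = w with MP_H = 3·H^(-1/2), the labor demand is H(w) = (24/w)^(2).
At w = 12: H = 4. At w = 4.8: H = 25.

H* = 25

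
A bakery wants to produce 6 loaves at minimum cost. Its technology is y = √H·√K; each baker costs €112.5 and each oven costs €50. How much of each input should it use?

H* = 4, K* = 9

Cost minimization requires the marginal rate of technical substitution to equal the input-price ratio: MP_H/MP_K = w/r.
Here MP_H/MP_K = (1/2)·(K/H)/(1/2) = (K/H). Setting this equal to 112.5/50 = 2.25 gives K = 2.25H.
Substituting into y = 6: H^(1/2)·(2.25H)^(1/2) = 6.
Solving, H = 4 and K = 9.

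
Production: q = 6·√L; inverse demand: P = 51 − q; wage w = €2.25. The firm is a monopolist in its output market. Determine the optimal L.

Marginal revenue from the inverse demand is MR = 51 − 2q.
The marginal product is MP_L = 3·L^(-1/2).
A monopolist hires until marginal revenue product equals the wage: MR·MP_L = w.
At L, q = 6·√L. Substituting and solving: (51 − 12·√L)·3·L^(-1/2) = 2.25 gives L = 16.

L* = 16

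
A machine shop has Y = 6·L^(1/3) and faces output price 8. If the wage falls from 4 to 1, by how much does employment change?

ΔL = 56

From P·MP_L = w with MP_L = 2·L^(-2/3), the labor demand is L(w) = (16/w)^(3/2).
At w = 4: L = 8. At w = 1: L = 64.
ΔL = 64 − 8 = 56.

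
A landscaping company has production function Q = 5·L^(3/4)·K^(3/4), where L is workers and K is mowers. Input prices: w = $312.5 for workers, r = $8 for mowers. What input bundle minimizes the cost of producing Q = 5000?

Cost minimization requires the marginal rate of technical substitution to equal the input-price ratio: MP_L/MP_K = w/r.
Here MP_L/MP_K = (3/4)·(K/L)/(3/4) = (K/L). Setting this equal to 312.5/8 = 39.0625 gives K = 39.0625L.
Substituting into Q = 5000: 5·L^(3/4)·(39.0625L)^(3/4) = 5000.
Solving, L = 16 and K = 625.

L* = 16, K* = 625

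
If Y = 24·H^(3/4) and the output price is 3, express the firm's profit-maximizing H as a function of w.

H(w) = 8503056/w^(4)

MP_H = (3/4)·24·H^(-1/4) = 18·H^(-1/4).
Setting P·MP_H = w: 54·H^(-1/4) = w.
Solving for H: H^(-1/4) = w/54, so H = (54/w)^(4).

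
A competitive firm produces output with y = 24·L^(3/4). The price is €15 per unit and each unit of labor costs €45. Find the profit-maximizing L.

MP_L = (3/4)·24·L^(-1/4) = 18·L^(-1/4).
Profit maximization for a price taker requires P·MP_L = w: 15·18·L^(-1/4) = 45.
So L^(-1/4) = 1/6, which gives L = 1296.

L* = 1296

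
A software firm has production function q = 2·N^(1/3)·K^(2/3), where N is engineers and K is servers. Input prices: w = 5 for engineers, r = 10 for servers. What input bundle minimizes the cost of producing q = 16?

Cost minimization requires the marginal rate of technical substitution to equal the input-price ratio: MP_N/MP_K = w/r.
Here MP_N/MP_K = (1/3)·(K/N)/(2/3) = 0.5·(K/N). Setting this equal to 5/10 = 0.5 gives K = N.
Substituting into q = 16: 2·N^(1/3)·(N)^(2/3) = 16.
Solving, N = 8 and K = 8.

N* = 8, K* = 8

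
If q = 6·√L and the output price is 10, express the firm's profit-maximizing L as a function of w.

L(w) = 900/w²

MP_L = (1/2)·6·L^(-1/2) = 3·L^(-1/2).
Setting P·MP_L = w: 30·L^(-1/2) = w.
Solving for L: L^(-1/2) = w/30, so L = (30/w)^(2).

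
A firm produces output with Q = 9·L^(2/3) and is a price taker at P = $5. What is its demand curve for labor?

MP_L = (2/3)·9·L^(-1/3) = 6·L^(-1/3).
Setting P·MP_L = w: 30·L^(-1/3) = w.
Solving for L: L^(-1/3) = w/30, so L = (30/w)^(3).

L(w) = 27000/w³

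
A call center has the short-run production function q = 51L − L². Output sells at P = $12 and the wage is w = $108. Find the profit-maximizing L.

L* = 21

The marginal product of L is MP_L = 51 − 2L.
A price-taking firm hires until the value of the marginal product equals the wage: P·MP_L = w, so 12·(51 − 2L) = 108.
Then 51 − 2L = 9, giving L = 21.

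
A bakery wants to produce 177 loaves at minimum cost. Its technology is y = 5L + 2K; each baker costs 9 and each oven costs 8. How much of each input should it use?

L* = 35.4, K* = 0

The inputs are perfect substitutes, so the firm uses whichever has the lower cost per unit of output.
Cost per unit of output via L is w/5 = 1.8; via K it is r/2 = 4. L is cheaper.
Producing y = 177 with L alone: L = 35.4, K = 0.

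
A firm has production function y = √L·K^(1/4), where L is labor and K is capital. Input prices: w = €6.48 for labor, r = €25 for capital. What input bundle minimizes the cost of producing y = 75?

Cost minimization requires the marginal rate of technical substitution to equal the input-price ratio: MP_L/MP_K = w/r.
Here MP_L/MP_K = (1/2)·(K/L)/(1/4) = 2·(K/L). Setting this equal to 6.48/25 = 0.2592 gives K = 0.1296L.
Substituting into y = 75: L^(1/2)·(0.1296L)^(1/4) = 75.
Solving, L = 625 and K = 81.

L* = 625, K* = 81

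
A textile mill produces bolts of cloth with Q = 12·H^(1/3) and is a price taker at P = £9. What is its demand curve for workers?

MP_H = (1/3)·12·H^(-2/3) = 4·H^(-2/3).
Setting P·MP_H = w: 36·H^(-2/3) = w.
Solving for H: H^(-2/3) = w/36, so H = (36/w)^(3/2).

H(w) = (36/w)^(3/2)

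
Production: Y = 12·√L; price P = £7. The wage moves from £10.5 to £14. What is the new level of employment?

L* = 9

From P·MP_L = w with MP_L = 6·L^(-1/2), the labor demand is L(w) = (42/w)^(2).
At w = 10.5: L = 16. At w = 14: L = 9.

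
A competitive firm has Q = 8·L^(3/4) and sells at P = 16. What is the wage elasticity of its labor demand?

ε = -4

MP_L = (3/4)·8·L^(-1/4), so P·MP_L = w gives 96·L^(-1/4) = w.
Solving, L(w) = (96/w)^(4). This is a constant-elasticity form: L ∝ w^(−4), so ε = −4.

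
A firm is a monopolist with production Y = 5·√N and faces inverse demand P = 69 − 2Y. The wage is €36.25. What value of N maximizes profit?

N* = 4

Marginal revenue from the inverse demand is MR = 69 − 4Y.
The marginal product is MP_N = 2.5·N^(-1/2).
A monopolist hires until marginal revenue product equals the wage: MR·MP_N = w.
At N, Y = 5·√N. Substituting and solving: (69 − 20·√N)·2.5·N^(-1/2) = 36.25 gives N = 4.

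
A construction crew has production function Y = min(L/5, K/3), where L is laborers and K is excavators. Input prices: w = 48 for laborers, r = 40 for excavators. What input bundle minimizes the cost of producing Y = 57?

With a fixed-proportions technology, the cost-minimizing bundle uses no slack in either input: L/5 = K/3 = Y.
So L = 5·57 = 285 and K = 3·57 = 171.

L* = 285, K* = 171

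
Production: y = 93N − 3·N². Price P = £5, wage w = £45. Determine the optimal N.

The marginal product of N is MP_N = 93 − 6N.
A price-taking firm hires until the value of the marginal product equals the wage: P·MP_N = w, so 5·(93 − 6N) = 45.
Then 93 − 6N = 9, giving N = 14.

N* = 14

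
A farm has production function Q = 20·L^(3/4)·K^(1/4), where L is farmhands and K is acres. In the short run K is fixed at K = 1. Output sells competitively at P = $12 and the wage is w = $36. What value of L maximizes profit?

With K = 1, MP_L = (3/4)·20·L^(-1/4)·1^(1/4) = 15·L^(-1/4).
Profit maximization for a price taker requires P·MP_L = w: 12·15·L^(-1/4) = 36.
So L^(-1/4) = 0.2, which gives L = 625.

L* = 625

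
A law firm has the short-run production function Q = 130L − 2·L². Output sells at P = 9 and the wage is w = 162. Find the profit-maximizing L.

The marginal product of L is MP_L = 130 − 4L.
A price-taking firm hires until the value of the marginal product equals the wage: P·MP_L = w, so 9·(130 − 4L) = 162.
Then 130 − 4L = 18, giving L = 28.

L* = 28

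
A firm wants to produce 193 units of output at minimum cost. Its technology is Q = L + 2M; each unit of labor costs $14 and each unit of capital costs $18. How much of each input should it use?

L* = 0, M* = 96.5

The inputs are perfect substitutes, so the firm uses whichever has the lower cost per unit of output.
Cost per unit of output via L is 14; via M it is 9. M is cheaper.
Producing Q = 193 with M alone: L = 0, M = 96.5.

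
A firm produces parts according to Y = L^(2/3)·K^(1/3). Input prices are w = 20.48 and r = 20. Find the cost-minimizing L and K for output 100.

L* = 125, K* = 64

Cost minimization requires the marginal rate of technical substitution to equal the input-price ratio: MP_L/MP_K = w/r.
Here MP_L/MP_K = (2/3)·(K/L)/(1/3) = 2·(K/L). Setting this equal to 20.48/20 = 1.024 gives K = 0.512L.
Substituting into Y = 100: L^(2/3)·(0.512L)^(1/3) = 100.
Solving, L = 125 and K = 64.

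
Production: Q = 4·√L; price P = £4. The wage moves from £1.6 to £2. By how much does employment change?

From P·MP_L = w with MP_L = 2·L^(-1/2), the labor demand is L(w) = (8/w)^(2).
At w = 1.6: L = 25. At w = 2: L = 16.
ΔL = 16 − 25 = -9.

ΔL = -9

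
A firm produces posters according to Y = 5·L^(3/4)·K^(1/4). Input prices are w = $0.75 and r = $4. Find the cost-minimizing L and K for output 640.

L* = 256, K* = 16

Cost minimization requires the marginal rate of technical substitution to equal the input-price ratio: MP_L/MP_K = w/r.
Here MP_L/MP_K = (3/4)·(K/L)/(1/4) = 3·(K/L). Setting this equal to 0.75/4 = 0.1875 gives K = 0.0625L.
Substituting into Y = 640: 5·L^(3/4)·(0.0625L)^(1/4) = 640.
Solving, L = 256 and K = 16.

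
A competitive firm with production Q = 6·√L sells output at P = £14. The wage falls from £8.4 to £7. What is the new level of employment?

From P·MP_L = w with MP_L = 3·L^(-1/2), the labor demand is L(w) = (42/w)^(2).
At w = 8.4: L = 25. At w = 7: L = 36.

L* = 36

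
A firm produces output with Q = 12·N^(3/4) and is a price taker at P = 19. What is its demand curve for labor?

N(w) = (171/w)^(4)

MP_N = (3/4)·12·N^(-1/4) = 9·N^(-1/4).
Setting P·MP_N = w: 171·N^(-1/4) = w.
Solving for N: N^(-1/4) = w/171, so N = (171/w)^(4).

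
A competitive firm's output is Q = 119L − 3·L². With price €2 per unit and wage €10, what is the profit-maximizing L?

L* = 19

The marginal product of L is MP_L = 119 − 6L.
A price-taking firm hires until the value of the marginal product equals the wage: P·MP_L = w, so 2·(119 − 6L) = 10.
Then 119 − 6L = 5, giving L = 19.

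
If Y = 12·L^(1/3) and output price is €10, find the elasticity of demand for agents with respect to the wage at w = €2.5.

MP_L = (1/3)·12·L^(-2/3), so P·MP_L = w gives 40·L^(-2/3) = w.
Solving, L(w) = (40/w)^(3/2). This is a constant-elasticity form: L ∝ w^(−3/2), so ε = −3/2.

ε = -1.5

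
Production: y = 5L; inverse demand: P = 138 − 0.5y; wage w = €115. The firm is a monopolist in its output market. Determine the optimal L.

Marginal revenue from the inverse demand is MR = 138 − y.
The marginal product is MP_L = 5.
A monopolist hires until marginal revenue product equals the wage: MR·MP_L = w.
(138 − 5L)·5 = 115, so L = 23.

L* = 23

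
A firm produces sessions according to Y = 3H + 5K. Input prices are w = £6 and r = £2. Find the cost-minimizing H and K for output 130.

H* = 0, K* = 26

The inputs are perfect substitutes, so the firm uses whichever has the lower cost per unit of output.
Cost per unit of output via H is w/3 = 2; via K it is r/5 = 0.4. K is cheaper.
Producing Y = 130 with K alone: H = 0, K = 26.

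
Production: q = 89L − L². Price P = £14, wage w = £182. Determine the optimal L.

L* = 38

The marginal product of L is MP_L = 89 − 2L.
A price-taking firm hires until the value of the marginal product equals the wage: P·MP_L = w, so 14·(89 − 2L) = 182.
Then 89 − 2L = 13, giving L = 38.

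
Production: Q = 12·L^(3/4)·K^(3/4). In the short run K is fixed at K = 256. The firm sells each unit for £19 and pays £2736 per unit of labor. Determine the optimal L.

L* = 256

With K = 256, MP_L = (3/4)·12·L^(-1/4)·256^(3/4) = 576·L^(-1/4).
Profit maximization for a price taker requires P·MP_L = w: 19·576·L^(-1/4) = 2736.
So L^(-1/4) = 0.25, which gives L = 256.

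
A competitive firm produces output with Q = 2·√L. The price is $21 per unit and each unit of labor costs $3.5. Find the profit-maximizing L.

MP_L = (1/2)·2·L^(-1/2) = L^(-1/2).
Profit maximization for a price taker requires P·MP_L = w: 21·L^(-1/2) = 3.5.
So L^(-1/2) = 1/6, which gives L = 36.

L* = 36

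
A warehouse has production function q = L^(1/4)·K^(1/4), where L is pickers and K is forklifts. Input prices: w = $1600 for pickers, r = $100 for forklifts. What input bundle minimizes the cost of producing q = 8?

Cost minimization requires the marginal rate of technical substitution to equal the input-price ratio: MP_L/MP_K = w/r.
Here MP_L/MP_K = (1/4)·(K/L)/(1/4) = (K/L). Setting this equal to 1600/100 = 16 gives K = 16L.
Substituting into q = 8: L^(1/4)·(16L)^(1/4) = 8.
Solving, L = 16 and K = 256.

L* = 16, K* = 256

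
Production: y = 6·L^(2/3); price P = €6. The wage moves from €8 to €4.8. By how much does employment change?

ΔL = 98

From P·MP_L = w with MP_L = 4·L^(-1/3), the labor demand is L(w) = (24/w)^(3).
At w = 8: L = 27. At w = 4.8: L = 125.
ΔL = 125 − 27 = 98.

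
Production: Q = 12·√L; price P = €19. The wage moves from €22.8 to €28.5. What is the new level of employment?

L* = 16

From P·MP_L = w with MP_L = 6·L^(-1/2), the labor demand is L(w) = (114/w)^(2).
At w = 22.8: L = 25. At w = 28.5: L = 16.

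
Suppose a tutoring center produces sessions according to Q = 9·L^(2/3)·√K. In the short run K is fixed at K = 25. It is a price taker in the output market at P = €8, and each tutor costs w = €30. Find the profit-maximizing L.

L* = 512

With K = 25, MP_L = (2/3)·9·L^(-1/3)·25^(1/2) = 30·L^(-1/3).
Profit maximization for a price taker requires P·MP_L = w: 8·30·L^(-1/3) = 30.
So L^(-1/3) = 0.125, which gives L = 512.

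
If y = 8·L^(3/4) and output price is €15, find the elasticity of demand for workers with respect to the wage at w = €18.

MP_L = (3/4)·8·L^(-1/4), so P·MP_L = w gives 90·L^(-1/4) = w.
Solving, L(w) = (90/w)^(4). This is a constant-elasticity form: L ∝ w^(−4), so ε = −4.

ε = -4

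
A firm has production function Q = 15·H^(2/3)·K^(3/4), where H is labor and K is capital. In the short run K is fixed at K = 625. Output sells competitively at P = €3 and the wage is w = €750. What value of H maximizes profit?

With K = 625, MP_H = (2/3)·15·H^(-1/3)·625^(3/4) = 1250·H^(-1/3).
Profit maximization for a price taker requires P·MP_H = w: 3·1250·H^(-1/3) = 750.
So H^(-1/3) = 0.2, which gives H = 125.

H* = 125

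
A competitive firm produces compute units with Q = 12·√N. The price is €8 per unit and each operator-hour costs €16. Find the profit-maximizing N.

N* = 9

MP_N = (1/2)·12·N^(-1/2) = 6·N^(-1/2).
Profit maximization for a price taker requires P·MP_N = w: 8·6·N^(-1/2) = 16.
So N^(-1/2) = 1/3, which gives N = 9.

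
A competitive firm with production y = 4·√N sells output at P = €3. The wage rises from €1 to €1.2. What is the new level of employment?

N* = 25

From P·MP_N = w with MP_N = 2·N^(-1/2), the labor demand is N(w) = (6/w)^(2).
At w = 1: N = 36. At w = 1.2: N = 25.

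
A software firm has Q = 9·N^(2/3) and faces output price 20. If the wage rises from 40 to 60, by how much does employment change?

ΔN = -19

From P·MP_N = w with MP_N = 6·N^(-1/3), the labor demand is N(w) = (120/w)^(3).
At w = 40: N = 27. At w = 60: N = 8.
ΔN = 8 − 27 = -19.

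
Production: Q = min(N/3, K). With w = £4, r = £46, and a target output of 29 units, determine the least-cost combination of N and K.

N* = 87, K* = 29

With a fixed-proportions technology, the cost-minimizing bundle uses no slack in either input: N/3 = K = Q.
So N = 3·29 = 87 and K = 29.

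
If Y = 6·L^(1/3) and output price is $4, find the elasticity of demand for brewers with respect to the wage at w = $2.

ε = -1.5

MP_L = (1/3)·6·L^(-2/3), so P·MP_L = w gives 8·L^(-2/3) = w.
Solving, L(w) = (8/w)^(3/2). This is a constant-elasticity form: L ∝ w^(−3/2), so ε = −3/2.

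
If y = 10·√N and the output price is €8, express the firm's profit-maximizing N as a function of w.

MP_N = (1/2)·10·N^(-1/2) = 5·N^(-1/2).
Setting P·MP_N = w: 40·N^(-1/2) = w.
Solving for N: N^(-1/2) = w/40, so N = (40/w)^(2).

N(w) = 1600/w²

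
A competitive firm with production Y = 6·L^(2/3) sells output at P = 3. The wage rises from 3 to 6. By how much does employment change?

From P·MP_L = w with MP_L = 4·L^(-1/3), the labor demand is L(w) = (12/w)^(3).
At w = 3: L = 64. At w = 6: L = 8.
ΔL = 8 − 64 = -56.

ΔL = -56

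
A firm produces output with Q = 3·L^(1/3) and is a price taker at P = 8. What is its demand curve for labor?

MP_L = (1/3)·3·L^(-2/3) = L^(-2/3).
Setting P·MP_L = w: 8·L^(-2/3) = w.
Solving for L: L^(-2/3) = w/8, so L = (8/w)^(3/2).

L(w) = (8/w)^(3/2)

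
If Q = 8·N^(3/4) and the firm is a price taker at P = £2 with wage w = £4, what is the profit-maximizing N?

N* = 81

MP_N = (3/4)·8·N^(-1/4) = 6·N^(-1/4).
Profit maximization for a price taker requires P·MP_N = w: 2·6·N^(-1/4) = 4.
So N^(-1/4) = 1/3, which gives N = 81.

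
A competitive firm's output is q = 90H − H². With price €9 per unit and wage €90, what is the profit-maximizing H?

The marginal product of H is MP_H = 90 − 2H.
A price-taking firm hires until the value of the marginal product equals the wage: P·MP_H = w, so 9·(90 − 2H) = 90.
Then 90 − 2H = 10, giving H = 40.

H* = 40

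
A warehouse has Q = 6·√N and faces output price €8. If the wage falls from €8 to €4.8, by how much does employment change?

From P·MP_N = w with MP_N = 3·N^(-1/2), the labor demand is N(w) = (24/w)^(2).
At w = 8: N = 9. At w = 4.8: N = 25.
ΔN = 25 − 9 = 16.

ΔN = 16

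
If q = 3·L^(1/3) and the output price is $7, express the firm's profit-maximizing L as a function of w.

MP_L = (1/3)·3·L^(-2/3) = L^(-2/3).
Setting P·MP_L = w: 7·L^(-2/3) = w.
Solving for L: L^(-2/3) = w/7, so L = (7/w)^(3/2).

L(w) = (7/w)^(3/2)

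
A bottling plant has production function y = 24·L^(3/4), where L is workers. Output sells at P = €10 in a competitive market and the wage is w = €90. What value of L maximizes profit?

L* = 16

MP_L = (3/4)·24·L^(-1/4) = 18·L^(-1/4).
Profit maximization for a price taker requires P·MP_L = w: 10·18·L^(-1/4) = 90.
So L^(-1/4) = 0.5, which gives L = 16.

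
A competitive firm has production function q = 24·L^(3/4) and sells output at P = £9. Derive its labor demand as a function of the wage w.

MP_L = (3/4)·24·L^(-1/4) = 18·L^(-1/4).
Setting P·MP_L = w: 162·L^(-1/4) = w.
Solving for L: L^(-1/4) = w/162, so L = (162/w)^(4).

L(w) = (162/w)^(4)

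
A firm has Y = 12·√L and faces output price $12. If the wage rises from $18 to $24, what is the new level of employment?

From P·MP_L = w with MP_L = 6·L^(-1/2), the labor demand is L(w) = (72/w)^(2).
At w = 18: L = 16. At w = 24: L = 9.

L* = 9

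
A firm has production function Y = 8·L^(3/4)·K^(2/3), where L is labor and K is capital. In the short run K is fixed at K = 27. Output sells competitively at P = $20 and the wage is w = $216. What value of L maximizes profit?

L* = 625

With K = 27, MP_L = (3/4)·8·L^(-1/4)·27^(2/3) = 54·L^(-1/4).
Profit maximization for a price taker requires P·MP_L = w: 20·54·L^(-1/4) = 216.
So L^(-1/4) = 0.2, which gives L = 625.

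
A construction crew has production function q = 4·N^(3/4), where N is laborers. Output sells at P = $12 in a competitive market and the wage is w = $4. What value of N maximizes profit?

MP_N = (3/4)·4·N^(-1/4) = 3·N^(-1/4).
Profit maximization for a price taker requires P·MP_N = w: 12·3·N^(-1/4) = 4.
So N^(-1/4) = 1/9, which gives N = 6561.

N* = 6561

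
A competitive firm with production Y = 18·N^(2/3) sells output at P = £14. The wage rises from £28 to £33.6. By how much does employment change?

ΔN = -91

From P·MP_N = w with MP_N = 12·N^(-1/3), the labor demand is N(w) = (168/w)^(3).
At w = 28: N = 216. At w = 33.6: N = 125.
ΔN = 125 − 216 = -91.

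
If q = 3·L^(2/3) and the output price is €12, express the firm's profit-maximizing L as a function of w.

L(w) = 13824/w³

MP_L = (2/3)·3·L^(-1/3) = 2·L^(-1/3).
Setting P·MP_L = w: 24·L^(-1/3) = w.
Solving for L: L^(-1/3) = w/24, so L = (24/w)^(3).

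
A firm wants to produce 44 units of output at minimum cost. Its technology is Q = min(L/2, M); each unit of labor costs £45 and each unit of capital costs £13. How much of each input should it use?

L* = 88, M* = 44

With a fixed-proportions technology, the cost-minimizing bundle uses no slack in either input: L/2 = M = Q.
So L = 2·44 = 88 and M = 44.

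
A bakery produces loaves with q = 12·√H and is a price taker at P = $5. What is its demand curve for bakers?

MP_H = (1/2)·12·H^(-1/2) = 6·H^(-1/2).
Setting P·MP_H = w: 30·H^(-1/2) = w.
Solving for H: H^(-1/2) = w/30, so H = (30/w)^(2).

H(w) = 900/w²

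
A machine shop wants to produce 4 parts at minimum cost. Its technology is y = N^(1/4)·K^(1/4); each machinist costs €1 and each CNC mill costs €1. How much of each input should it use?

N* = 16, K* = 16

Cost minimization requires the marginal rate of technical substitution to equal the input-price ratio: MP_N/MP_K = w/r.
Here MP_N/MP_K = (1/4)·(K/N)/(1/4) = (K/N). Setting this equal to 1/1 = 1 gives K = N.
Substituting into y = 4: N^(1/4)·(N)^(1/4) = 4.
Solving, N = 16 and K = 16.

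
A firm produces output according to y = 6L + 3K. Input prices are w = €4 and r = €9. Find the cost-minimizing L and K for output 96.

The inputs are perfect substitutes, so the firm uses whichever has the lower cost per unit of output.
Cost per unit of output via L is w/6 = 2/3; via K it is r/3 = 3. L is cheaper.
Producing y = 96 with L alone: L = 16, K = 0.

L* = 16, K* = 0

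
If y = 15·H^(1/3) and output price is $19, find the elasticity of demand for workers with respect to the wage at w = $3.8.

MP_H = (1/3)·15·H^(-2/3), so P·MP_H = w gives 95·H^(-2/3) = w.
Solving, H(w) = (95/w)^(3/2). This is a constant-elasticity form: H ∝ w^(−3/2), so ε = −3/2.

ε = -1.5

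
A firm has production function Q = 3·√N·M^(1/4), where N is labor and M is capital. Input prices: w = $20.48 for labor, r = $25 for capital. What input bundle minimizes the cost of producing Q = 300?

N* = 625, M* = 256

Cost minimization requires the marginal rate of technical substitution to equal the input-price ratio: MP_N/MP_M = w/r.
Here MP_N/MP_M = (1/2)·(M/N)/(1/4) = 2·(M/N). Setting this equal to 20.48/25 = 0.8192 gives M = 0.4096N.
Substituting into Q = 300: 3·N^(1/2)·(0.4096N)^(1/4) = 300.
Solving, N = 625 and M = 256.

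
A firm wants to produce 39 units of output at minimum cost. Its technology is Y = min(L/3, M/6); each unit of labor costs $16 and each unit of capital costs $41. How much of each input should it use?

With a fixed-proportions technology, the cost-minimizing bundle uses no slack in either input: L/3 = M/6 = Y.
So L = 3·39 = 117 and M = 6·39 = 234.

L* = 117, M* = 234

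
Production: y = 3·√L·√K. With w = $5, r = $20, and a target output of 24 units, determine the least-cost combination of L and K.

L* = 16, K* = 4

Cost minimization requires the marginal rate of technical substitution to equal the input-price ratio: MP_L/MP_K = w/r.
Here MP_L/MP_K = (1/2)·(K/L)/(1/2) = (K/L). Setting this equal to 5/20 = 0.25 gives K = 0.25L.
Substituting into y = 24: 3·L^(1/2)·(0.25L)^(1/2) = 24.
Solving, L = 16 and K = 4.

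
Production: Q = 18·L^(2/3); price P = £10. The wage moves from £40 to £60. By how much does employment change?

ΔL = -19

From P·MP_L = w with MP_L = 12·L^(-1/3), the labor demand is L(w) = (120/w)^(3).
At w = 40: L = 27. At w = 60: L = 8.
ΔL = 8 − 27 = -19.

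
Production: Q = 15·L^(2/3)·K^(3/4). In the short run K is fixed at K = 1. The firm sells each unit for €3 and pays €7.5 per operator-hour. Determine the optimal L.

With K = 1, MP_L = (2/3)·15·L^(-1/3)·1^(3/4) = 10·L^(-1/3).
Profit maximization for a price taker requires P·MP_L = w: 3·10·L^(-1/3) = 7.5.
So L^(-1/3) = 0.25, which gives L = 64.

L* = 64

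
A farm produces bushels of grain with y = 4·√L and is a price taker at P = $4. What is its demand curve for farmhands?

MP_L = (1/2)·4·L^(-1/2) = 2·L^(-1/2).
Setting P·MP_L = w: 8·L^(-1/2) = w.
Solving for L: L^(-1/2) = w/8, so L = (8/w)^(2).

L(w) = 64/w²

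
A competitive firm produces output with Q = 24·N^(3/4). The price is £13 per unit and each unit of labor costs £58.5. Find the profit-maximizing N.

N* = 256

MP_N = (3/4)·24·N^(-1/4) = 18·N^(-1/4).
Profit maximization for a price taker requires P·MP_N = w: 13·18·N^(-1/4) = 58.5.
So N^(-1/4) = 0.25, which gives N = 256.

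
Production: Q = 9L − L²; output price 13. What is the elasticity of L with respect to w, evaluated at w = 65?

ε = -1.25

From P·MP_L = w with MP_L = 9 − 2L, labor demand is L(w) = (9 − w/13)/2.
dL/dw = −1/(26) = -1/26.
At w = 65, L = 2, so ε = (dL/dw)·(w/L) = (-1/26)·(65/2) = -1.25.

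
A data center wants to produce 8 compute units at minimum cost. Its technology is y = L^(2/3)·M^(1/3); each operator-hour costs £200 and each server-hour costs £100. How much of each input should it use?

Cost minimization requires the marginal rate of technical substitution to equal the input-price ratio: MP_L/MP_M = w/r.
Here MP_L/MP_M = (2/3)·(M/L)/(1/3) = 2·(M/L). Setting this equal to 200/100 = 2 gives M = L.
Substituting into y = 8: L^(2/3)·(L)^(1/3) = 8.
Solving, L = 8 and M = 8.

L* = 8, M* = 8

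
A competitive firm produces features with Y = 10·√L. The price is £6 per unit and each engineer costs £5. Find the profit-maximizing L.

L* = 36

MP_L = (1/2)·10·L^(-1/2) = 5·L^(-1/2).
Profit maximization for a price taker requires P·MP_L = w: 6·5·L^(-1/2) = 5.
So L^(-1/2) = 1/6, which gives L = 36.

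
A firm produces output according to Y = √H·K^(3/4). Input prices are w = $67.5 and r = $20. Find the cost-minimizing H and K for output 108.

Cost minimization requires the marginal rate of technical substitution to equal the input-price ratio: MP_H/MP_K = w/r.
Here MP_H/MP_K = (1/2)·(K/H)/(3/4) = (2/3)·(K/H). Setting this equal to 67.5/20 = 3.375 gives K = 5.0625H.
Substituting into Y = 108: H^(1/2)·(5.0625H)^(3/4) = 108.
Solving, H = 16 and K = 81.

H* = 16, K* = 81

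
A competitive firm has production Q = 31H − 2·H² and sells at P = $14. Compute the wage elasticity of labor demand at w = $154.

From P·MP_H = w with MP_H = 31 − 4H, labor demand is H(w) = (31 − w/14)/4.
dH/dw = −1/(56) = -1/56.
At w = 154, H = 5, so ε = (dH/dw)·(w/H) = (-1/56)·(154/5) = -0.55.

ε = -0.55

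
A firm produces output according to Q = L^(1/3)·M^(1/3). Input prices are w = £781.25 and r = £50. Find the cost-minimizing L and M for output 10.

L* = 8, M* = 125

Cost minimization requires the marginal rate of technical substitution to equal the input-price ratio: MP_L/MP_M = w/r.
Here MP_L/MP_M = (1/3)·(M/L)/(1/3) = (M/L). Setting this equal to 781.25/50 = 15.625 gives M = 15.625L.
Substituting into Q = 10: L^(1/3)·(15.625L)^(1/3) = 10.
Solving, L = 8 and M = 125.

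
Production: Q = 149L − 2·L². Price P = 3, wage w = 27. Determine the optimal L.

L* = 35

The marginal product of L is MP_L = 149 − 4L.
A price-taking firm hires until the value of the marginal product equals the wage: P·MP_L = w, so 3·(149 − 4L) = 27.
Then 149 − 4L = 9, giving L = 35.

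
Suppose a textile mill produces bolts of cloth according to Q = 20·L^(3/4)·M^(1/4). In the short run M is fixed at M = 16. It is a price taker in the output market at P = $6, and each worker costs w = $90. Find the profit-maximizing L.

L* = 16

With M = 16, MP_L = (3/4)·20·L^(-1/4)·16^(1/4) = 30·L^(-1/4).
Profit maximization for a price taker requires P·MP_L = w: 6·30·L^(-1/4) = 90.
So L^(-1/4) = 0.5, which gives L = 16.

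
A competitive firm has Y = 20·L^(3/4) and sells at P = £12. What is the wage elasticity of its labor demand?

ε = -4

MP_L = (3/4)·20·L^(-1/4), so P·MP_L = w gives 180·L^(-1/4) = w.
Solving, L(w) = (180/w)^(4). This is a constant-elasticity form: L ∝ w^(−4), so ε = −4.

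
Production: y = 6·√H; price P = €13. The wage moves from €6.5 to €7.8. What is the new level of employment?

From P·MP_H = w with MP_H = 3·H^(-1/2), the labor demand is H(w) = (39/w)^(2).
At w = 6.5: H = 36. At w = 7.8: H = 25.

H* = 25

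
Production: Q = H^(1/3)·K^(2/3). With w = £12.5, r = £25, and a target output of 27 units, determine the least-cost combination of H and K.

Cost minimization requires the marginal rate of technical substitution to equal the input-price ratio: MP_H/MP_K = w/r.
Here MP_H/MP_K = (1/3)·(K/H)/(2/3) = 0.5·(K/H). Setting this equal to 12.5/25 = 0.5 gives K = H.
Substituting into Q = 27: H^(1/3)·(H)^(2/3) = 27.
Solving, H = 27 and K = 27.

H* = 27, K* = 27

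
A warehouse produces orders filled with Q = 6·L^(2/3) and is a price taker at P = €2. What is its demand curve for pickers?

MP_L = (2/3)·6·L^(-1/3) = 4·L^(-1/3).
Setting P·MP_L = w: 8·L^(-1/3) = w.
Solving for L: L^(-1/3) = w/8, so L = (8/w)^(3).

L(w) = 512/w³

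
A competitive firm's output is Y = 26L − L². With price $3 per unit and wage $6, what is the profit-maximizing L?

L* = 12

The marginal product of L is MP_L = 26 − 2L.
A price-taking firm hires until the value of the marginal product equals the wage: P·MP_L = w, so 3·(26 − 2L) = 6.
Then 26 − 2L = 2, giving L = 12.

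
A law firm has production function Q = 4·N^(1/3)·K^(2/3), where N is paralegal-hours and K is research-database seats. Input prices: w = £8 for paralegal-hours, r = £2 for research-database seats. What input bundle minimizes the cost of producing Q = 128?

N* = 8, K* = 64

Cost minimization requires the marginal rate of technical substitution to equal the input-price ratio: MP_N/MP_K = w/r.
Here MP_N/MP_K = (1/3)·(K/N)/(2/3) = 0.5·(K/N). Setting this equal to 8/2 = 4 gives K = 8N.
Substituting into Q = 128: 4·N^(1/3)·(8N)^(2/3) = 128.
Solving, N = 8 and K = 64.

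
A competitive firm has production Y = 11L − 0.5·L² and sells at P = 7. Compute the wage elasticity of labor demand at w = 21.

ε = -0.375

From P·MP_L = w with MP_L = 11 − L, labor demand is L(w) = 11 − w/7.
dL/dw = −1/(7) = -1/7.
At w = 21, L = 8, so ε = (dL/dw)·(w/L) = (-1/7)·(21/8) = -0.375.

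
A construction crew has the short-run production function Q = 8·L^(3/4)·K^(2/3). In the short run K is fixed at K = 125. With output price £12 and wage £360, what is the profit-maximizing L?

L* = 625

With K = 125, MP_L = (3/4)·8·L^(-1/4)·125^(2/3) = 150·L^(-1/4).
Profit maximization for a price taker requires P·MP_L = w: 12·150·L^(-1/4) = 360.
So L^(-1/4) = 0.2, which gives L = 625.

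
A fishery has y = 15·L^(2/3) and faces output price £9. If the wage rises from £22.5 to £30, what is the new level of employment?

L* = 27

From P·MP_L = w with MP_L = 10·L^(-1/3), the labor demand is L(w) = (90/w)^(3).
At w = 22.5: L = 64. At w = 30: L = 27.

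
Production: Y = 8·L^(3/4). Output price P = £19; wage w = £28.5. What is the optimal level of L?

L* = 256

MP_L = (3/4)·8·L^(-1/4) = 6·L^(-1/4).
Profit maximization for a price taker requires P·MP_L = w: 19·6·L^(-1/4) = 28.5.
So L^(-1/4) = 0.25, which gives L = 256.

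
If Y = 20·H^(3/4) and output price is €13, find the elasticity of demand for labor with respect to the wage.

MP_H = (3/4)·20·H^(-1/4), so P·MP_H = w gives 195·H^(-1/4) = w.
Solving, H(w) = (195/w)^(4). This is a constant-elasticity form: H ∝ w^(−4), so ε = −4.

ε = -4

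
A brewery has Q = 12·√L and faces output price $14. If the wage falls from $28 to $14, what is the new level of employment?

L* = 36

From P·MP_L = w with MP_L = 6·L^(-1/2), the labor demand is L(w) = (84/w)^(2).
At w = 28: L = 9. At w = 14: L = 36.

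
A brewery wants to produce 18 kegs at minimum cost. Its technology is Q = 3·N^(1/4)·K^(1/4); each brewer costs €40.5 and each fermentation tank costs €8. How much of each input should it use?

N* = 16, K* = 81

Cost minimization requires the marginal rate of technical substitution to equal the input-price ratio: MP_N/MP_K = w/r.
Here MP_N/MP_K = (1/4)·(K/N)/(1/4) = (K/N). Setting this equal to 40.5/8 = 5.0625 gives K = 5.0625N.
Substituting into Q = 18: 3·N^(1/4)·(5.0625N)^(1/4) = 18.
Solving, N = 16 and K = 81.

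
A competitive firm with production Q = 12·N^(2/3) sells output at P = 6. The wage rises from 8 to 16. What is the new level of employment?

N* = 27

From P·MP_N = w with MP_N = 8·N^(-1/3), the labor demand is N(w) = (48/w)^(3).
At w = 8: N = 216. At w = 16: N = 27.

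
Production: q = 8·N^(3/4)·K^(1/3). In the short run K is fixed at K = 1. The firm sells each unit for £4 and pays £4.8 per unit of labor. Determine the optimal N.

With K = 1, MP_N = (3/4)·8·N^(-1/4)·1^(1/3) = 6·N^(-1/4).
Profit maximization for a price taker requires P·MP_N = w: 4·6·N^(-1/4) = 4.8.
So N^(-1/4) = 0.2, which gives N = 625.

N* = 625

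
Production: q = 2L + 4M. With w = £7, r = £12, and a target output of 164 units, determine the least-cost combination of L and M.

L* = 0, M* = 41

The inputs are perfect substitutes, so the firm uses whichever has the lower cost per unit of output.
Cost per unit of output via L is w/2 = 3.5; via M it is r/4 = 3. M is cheaper.
Producing q = 164 with M alone: L = 0, M = 41.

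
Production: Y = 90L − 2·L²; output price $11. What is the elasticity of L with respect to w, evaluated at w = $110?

From P·MP_L = w with MP_L = 90 − 4L, labor demand is L(w) = (90 − w/11)/4.
dL/dw = −1/(44) = -1/44.
At w = 110, L = 20, so ε = (dL/dw)·(w/L) = (-1/44)·(110/20) = -0.125.

ε = -0.125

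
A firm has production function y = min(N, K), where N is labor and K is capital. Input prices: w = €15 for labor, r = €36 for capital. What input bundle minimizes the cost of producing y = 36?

With a fixed-proportions technology, the cost-minimizing bundle uses no slack in either input: N = K = y.
So N = 36 and K = 36.

N* = 36, K* = 36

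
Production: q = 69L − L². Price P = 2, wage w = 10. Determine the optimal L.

The marginal product of L is MP_L = 69 − 2L.
A price-taking firm hires until the value of the marginal product equals the wage: P·MP_L = w, so 2·(69 − 2L) = 10.
Then 69 − 2L = 5, giving L = 32.

L* = 32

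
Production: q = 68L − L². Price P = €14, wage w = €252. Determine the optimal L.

L* = 25

The marginal product of L is MP_L = 68 − 2L.
A price-taking firm hires until the value of the marginal product equals the wage: P·MP_L = w, so 14·(68 − 2L) = 252.
Then 68 − 2L = 18, giving L = 25.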